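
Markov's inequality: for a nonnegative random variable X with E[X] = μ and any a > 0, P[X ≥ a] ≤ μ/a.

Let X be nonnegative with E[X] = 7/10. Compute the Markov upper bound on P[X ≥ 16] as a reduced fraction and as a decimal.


μ = E[X] = 7/10, a = 16.
Markov: P[X ≥ 16] ≤ μ/a = (7/10)/16 = 7/160.
Numerically: ≈ 0.043750.
(Since a = 16 > μ = 0.700000, the bound 7/160 is < 1 and informative.)

P[X ≥ 16] ≤ 7/160 ≈ 0.043750.


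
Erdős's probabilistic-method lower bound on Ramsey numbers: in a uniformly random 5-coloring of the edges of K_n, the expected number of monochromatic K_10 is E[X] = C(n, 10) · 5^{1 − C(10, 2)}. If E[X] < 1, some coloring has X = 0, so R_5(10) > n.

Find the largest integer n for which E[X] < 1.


We need C(n, 10) · 5^{1 − 45} < 1, i.e. C(n, 10) < 5^{45 − 1} = 5684341886080801486968994140625.
Check values of n near the boundary:
  n = 5389: C(5389, 10) = 5645340767466558997768874792926; 5645340767466558997768874792926 < 5684341886080801486968994140625? YES
  n = 5390: C(5390, 10) = 5655833965919099070255434039753; 5655833965919099070255434039753 < 5684341886080801486968994140625? YES
  n = 5391: C(5391, 10) = 5666344714787188828795213697883; 5666344714787188828795213697883 < 5684341886080801486968994140625? YES
  n = 5392: C(5392, 10) = 5676873040158402483252283957448; 5676873040158402483252283957448 < 5684341886080801486968994140625? YES
  n = 5393: C(5393, 10) = 5687418968154238267170642278008; 5687418968154238267170642278008 < 5684341886080801486968994140625? NO
  n = 5394: C(5394, 10) = 5697982524930156243149785372878; 5697982524930156243149785372878 < 5684341886080801486968994140625? NO
The largest n with C(n, 10) < 5684341886080801486968994140625 is n = 5392 (where E[X] = 5676873040158402483252283957448/5684341886080801486968994140625 ≈ 0.9986861). Hence R_5(10) > 5392, i.e. R_5(10) ≥ 5393.

Largest n = 5392; hence R_5(10) > 5392.


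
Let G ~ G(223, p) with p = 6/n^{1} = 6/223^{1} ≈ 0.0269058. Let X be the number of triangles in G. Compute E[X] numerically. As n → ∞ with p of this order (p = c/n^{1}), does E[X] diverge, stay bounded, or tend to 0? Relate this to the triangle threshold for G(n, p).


Number of potential triangles: C(223, 3) = 1823471.
Each occurs with probability p³ ≈ (0.0269058)³ ≈ 1.94777668e-05.
By linearity: E[X] = C(223, 3)·p³ ≈ 1823471 · 1.94777668e-05 ≈ 35.517143.
Here α = 1, so p = 6/n is exactly at the triangle threshold p ~ 1/n. Asymptotically E[X] → c³/6 = 6³/6 = 36 ≈ 36.000000, a bounded constant. In this regime the triangle count is asymptotically Poisson(c³/6).

E[X] ≈ 35.517143; in regime p = Θ(1/n^{1}) E[X] stays bounded (at the triangle threshold p ~ 1/n).


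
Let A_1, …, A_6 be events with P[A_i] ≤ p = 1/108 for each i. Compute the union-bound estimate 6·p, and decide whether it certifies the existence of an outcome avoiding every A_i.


Union bound: P[∪_{i=1}^{6} A_i] ≤ Σ_i P[A_i] ≤ 6·p = 6·(1/108) = 1/18.
Numerically: 1/18 ≈ 0.055556.
Is 1/18 < 1? YES.
Since P[∪ A_i] ≤ 1/18 < 1, the complement has P[∩ A_i^c] ≥ 1 − 1/18 = 17/18 > 0, so some outcome avoids every A_i.

6·p = 1/18 ≈ 0.055556; existence CERTIFIED by the union bound.


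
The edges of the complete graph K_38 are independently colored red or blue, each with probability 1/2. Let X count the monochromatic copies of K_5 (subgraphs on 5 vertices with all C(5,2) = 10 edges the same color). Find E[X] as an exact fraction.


Let X = Σ_S X_S over the C(38, 5) = 501942 subsets S of size 5, where X_S = 1 if the K_5 on S is monochromatic.
For a fixed S, the K_5 on S has C(5, 2) = 10 edges. P[all 10 edges red] = (1/2)^10, and likewise for blue, so P[monochromatic] = 2·(1/2)^10 = 2^{1 − 10} = 1/512.
By linearity of expectation: E[X] = C(38, 5) · 2^{1 − 10} = 501942 · 1/512 = 250971/256.
Numerically: E[X] ≈ 980.35547.

E[X] = C(38,5)·2^(1−C(5,2)) = 250971/256 ≈ 980.35547.


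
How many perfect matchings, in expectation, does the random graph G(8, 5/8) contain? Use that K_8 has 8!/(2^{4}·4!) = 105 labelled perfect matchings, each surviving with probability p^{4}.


K_8 has 8!/(2^{4}·4!) = 105 labelled perfect matchings.
For each such perfect matching H, let X_H = 1 if all 4 edges of H are present in G. Then P[X_H = 1] = p^{4} = (5/8)^{4} = 625/4096.
By linearity: E[X] = Σ_H E[X_H] = 105 · p^{4} = 105 · 625/4096 = 65625/4096.
Numerically: E[X] ≈ 16.0217.

E[X] = 105 · (5/8)^{4} = 65625/4096 ≈ 16.0217.


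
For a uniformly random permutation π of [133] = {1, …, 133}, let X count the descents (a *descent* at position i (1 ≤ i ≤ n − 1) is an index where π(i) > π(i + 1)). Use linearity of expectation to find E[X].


Write X = Σ X_I over i = 1, …, 132, with X_I the indicator of one descent.
There are 132 indicators.
For each fixed i, the pair (π(i), π(i+1)) is a uniformly random ordered pair of distinct values from {1, …, 133}; by symmetry P[π(i) > π(i+1)] = 1/2.
By linearity: E[X] = 132 · (1/2) = (133 − 1) · (1/2) = 66 ≈ 66.0000.

E[X] = 66 = 66.0000.


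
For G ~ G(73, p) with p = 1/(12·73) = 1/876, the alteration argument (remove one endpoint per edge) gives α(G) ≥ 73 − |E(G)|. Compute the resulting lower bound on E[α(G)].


E[|E(G)|] = C(73, 2)·p = 2628 · (1/876) = 3.
E[α(G)] ≥ n − E[|E(G)|] = 73 − 3 = 70.
Numerically: ≈ 70.000000.
(This is only a lower bound; the true E[α(G)] may be larger.)

E[α(G)] ≥ 70 ≈ 70.000000.


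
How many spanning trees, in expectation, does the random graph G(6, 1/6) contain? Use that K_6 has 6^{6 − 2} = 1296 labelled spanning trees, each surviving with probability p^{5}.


K_6 has 6^{6 − 2} = 1296 labelled spanning trees.
For each such spanning tree H, let X_H = 1 if all 5 edges of H are present in G. Then P[X_H = 1] = p^{5} = (1/6)^{5} = 1/7776.
Summing the indicators: E[X] = Σ_H E[X_H] = 1296 · p^{5} = 1296 · 1/7776 = 1/6.
Numerically: E[X] ≈ 0.167.

E[X] = 1296 · (1/6)^{5} = 1/6 ≈ 0.167.


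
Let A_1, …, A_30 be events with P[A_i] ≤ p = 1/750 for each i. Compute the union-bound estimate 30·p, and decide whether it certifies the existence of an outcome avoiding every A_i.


Union bound: P[∪_{i=1}^{30} A_i] ≤ Σ_i P[A_i] ≤ 30·p = 30·(1/750) = 1/25.
Numerically: 1/25 ≈ 0.0400.
Is 1/25 < 1? YES.
Since P[∪ A_i] ≤ 1/25 < 1, the complement has P[∩ A_i^c] ≥ 1 − 1/25 = 24/25 > 0, so some outcome avoids every A_i.

30·p = 1/25 ≈ 0.0400; existence CERTIFIED by the union bound.


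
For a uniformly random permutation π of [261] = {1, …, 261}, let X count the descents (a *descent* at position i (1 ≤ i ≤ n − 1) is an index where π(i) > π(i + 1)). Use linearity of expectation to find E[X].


Write X = Σ X_I over i = 1, …, 260, with X_I the indicator of one descent.
There are 260 indicators.
For each fixed i, the pair (π(i), π(i+1)) is a uniformly random ordered pair of distinct values from {1, …, 261}; by symmetry P[π(i) > π(i+1)] = 1/2.
By linearity: E[X] = 260 · (1/2) = (261 − 1) · (1/2) = 130 ≈ 130.000.

E[X] = 130 = 130.000.


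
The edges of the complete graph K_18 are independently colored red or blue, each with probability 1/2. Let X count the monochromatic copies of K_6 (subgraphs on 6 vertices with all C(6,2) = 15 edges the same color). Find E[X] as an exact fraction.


Let X = Σ_S X_S over the C(18, 6) = 18564 subsets S of size 6, where X_S = 1 if the K_6 on S is monochromatic.
For a fixed S, the K_6 on S has C(6, 2) = 15 edges. P[all 15 edges red] = (1/2)^15, and likewise for blue, so P[monochromatic] = 2·(1/2)^15 = 2^{1 − 15} = 1/16384.
Summing: E[X] = C(18, 6) · 2^{1 − 15} = 18564 · 1/16384 = 4641/4096.
Numerically: E[X] ≈ 1.133.

E[X] = C(18,6)·2^(1−C(6,2)) = 4641/4096 ≈ 1.133.


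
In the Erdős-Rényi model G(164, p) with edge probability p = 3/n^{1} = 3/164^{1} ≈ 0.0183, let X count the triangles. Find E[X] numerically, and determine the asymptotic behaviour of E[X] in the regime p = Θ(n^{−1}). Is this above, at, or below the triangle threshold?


Number of potential triangles: C(164, 3) = 721764.
Each occurs with probability p³ ≈ (0.0183)³ ≈ 6.12114e-06.
By linearity: E[X] = C(164, 3)·p³ ≈ 721764 · 6.12114e-06 ≈ 4.418.
Here α = 1, so p = 3/n is exactly at the triangle threshold p ~ 1/n. Asymptotically E[X] → c³/6 = 3³/6 = 9/2 ≈ 4.500, a bounded constant. In this regime the triangle count is asymptotically Poisson(c³/6).

E[X] ≈ 4.418; in regime p = Θ(1/n^{1}) E[X] stays bounded (at the triangle threshold p ~ 1/n).


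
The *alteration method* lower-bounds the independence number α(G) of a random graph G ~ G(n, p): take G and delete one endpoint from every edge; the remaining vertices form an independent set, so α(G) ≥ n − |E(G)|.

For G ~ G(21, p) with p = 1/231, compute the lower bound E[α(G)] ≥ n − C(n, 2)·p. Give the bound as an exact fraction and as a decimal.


E[|E(G)|] = C(21, 2)·p = 210 · (1/231) = 10/11.
E[α(G)] ≥ n − E[|E(G)|] = 21 − 10/11 = 221/11.
Numerically: ≈ 20.0909.
(This is only a lower bound; the true E[α(G)] may be larger.)

E[α(G)] ≥ 221/11 ≈ 20.0909.


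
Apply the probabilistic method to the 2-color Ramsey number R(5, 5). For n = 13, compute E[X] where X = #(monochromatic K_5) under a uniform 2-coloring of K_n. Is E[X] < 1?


E[X] = C(13, 5) · 2^{1 − 10} = 1287 · 2^{−9} = 1287/512.
As a reduced fraction: E[X] = 1287/512 ≈ 2.513672.
Is E[X] < 1? NO.
Since E[X] ≥ 1, the first-moment bound is inconclusive at n = 13; it does NOT by itself certify R(5, 5) > 13.

E[X] = 1287/512 ≈ 2.513672; E[X] ≥ 1; first-moment method inconclusive here.


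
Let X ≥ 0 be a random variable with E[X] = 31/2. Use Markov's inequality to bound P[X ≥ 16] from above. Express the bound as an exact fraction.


μ = E[X] = 31/2, a = 16.
Markov: P[X ≥ 16] ≤ μ/a = (31/2)/16 = 31/32.
Numerically: ≈ 0.96875.
(Since a = 16 > μ = 15.50000, the bound 31/32 is < 1 and informative.)

P[X ≥ 16] ≤ 31/32 ≈ 0.96875.


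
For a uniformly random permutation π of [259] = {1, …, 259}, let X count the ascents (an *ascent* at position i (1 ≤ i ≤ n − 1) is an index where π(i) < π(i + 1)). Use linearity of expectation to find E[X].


Write X = Σ X_I over i = 1, …, 258, with X_I the indicator of one ascent.
There are 258 indicators.
For each fixed i, the pair (π(i), π(i+1)) is a uniformly random ordered pair of distinct values from {1, …, 259}; by symmetry P[π(i) < π(i+1)] = 1/2.
By linearity: E[X] = 258 · (1/2) = (259 − 1) · (1/2) = 129 ≈ 129.0000.

E[X] = 129 = 129.0000.


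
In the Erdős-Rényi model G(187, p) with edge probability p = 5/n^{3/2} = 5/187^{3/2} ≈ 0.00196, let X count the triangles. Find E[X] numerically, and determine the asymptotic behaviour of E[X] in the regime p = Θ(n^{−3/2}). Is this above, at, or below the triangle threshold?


Number of potential triangles: C(187, 3) = 1072445.
Each occurs with probability p³ ≈ (0.00196)³ ≈ 7.47520e-09.
By linearity: E[X] = C(187, 3)·p³ ≈ 1072445 · 7.47520e-09 ≈ 0.008.
Since α = 3/2 > 1, p = c/n^{3/2} = o(1/n) is below the triangle threshold p ~ 1/n. Asymptotically E[X] ~ (c³/6)·n^{3(1−α)} = (5³/6)·n^{-1.5} → 0, so by Markov's inequality G has no triangles w.h.p.

E[X] ≈ 0.008; in regime p = Θ(1/n^{3/2}) E[X] tends to 0 (below the triangle threshold p ~ 1/n).


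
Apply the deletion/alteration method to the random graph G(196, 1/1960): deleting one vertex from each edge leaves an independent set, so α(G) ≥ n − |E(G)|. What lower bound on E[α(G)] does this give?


E[|E(G)|] = C(196, 2)·p = 19110 · (1/1960) = 39/4.
E[α(G)] ≥ n − E[|E(G)|] = 196 − 39/4 = 745/4.
Numerically: ≈ 186.250000.
(This is only a lower bound; the true E[α(G)] may be larger.)

E[α(G)] ≥ 745/4 ≈ 186.250000.


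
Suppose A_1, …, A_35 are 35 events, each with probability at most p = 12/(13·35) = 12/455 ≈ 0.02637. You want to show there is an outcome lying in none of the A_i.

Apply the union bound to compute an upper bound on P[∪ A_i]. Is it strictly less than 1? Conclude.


Union bound: P[∪_{i=1}^{35} A_i] ≤ Σ_i P[A_i] ≤ 35·p = 35·(12/455) = 12/13.
Numerically: 12/13 ≈ 0.92308.
Is 12/13 < 1? YES.
Since P[∪ A_i] ≤ 12/13 < 1, the complement has P[∩ A_i^c] ≥ 1 − 12/13 = 1/13 > 0, so some outcome avoids every A_i.

35·p = 12/13 ≈ 0.92308; existence CERTIFIED by the union bound.


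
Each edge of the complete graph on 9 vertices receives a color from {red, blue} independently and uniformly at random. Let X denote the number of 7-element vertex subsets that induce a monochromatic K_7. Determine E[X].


Let X = Σ_S X_S over the C(9, 7) = 36 subsets S of size 7, where X_S = 1 if the K_7 on S is monochromatic.
For a fixed S, the K_7 on S has C(7, 2) = 21 edges. P[all 21 edges red] = (1/2)^21, and likewise for blue, so P[monochromatic] = 2·(1/2)^21 = 2^{1 − 21} = 1/1048576.
By linearity of expectation: E[X] = C(9, 7) · 2^{1 − 21} = 36 · 1/1048576 = 9/262144.
Numerically: E[X] ≈ 0.0000.

E[X] = C(9,7)·2^(1−C(7,2)) = 9/262144 ≈ 0.0000.


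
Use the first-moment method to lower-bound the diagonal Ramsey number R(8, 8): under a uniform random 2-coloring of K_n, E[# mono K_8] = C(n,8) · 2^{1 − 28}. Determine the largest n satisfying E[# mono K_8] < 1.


We need C(n, 8) · 2^{1 − 28} < 1, i.e. C(n, 8) < 2^{28 − 1} = 134217728.
Check values of n near the boundary:
  n = 39: C(39, 8) = 61523748; 61523748 < 134217728? YES
  n = 40: C(40, 8) = 76904685; 76904685 < 134217728? YES
  n = 41: C(41, 8) = 95548245; 95548245 < 134217728? YES
  n = 42: C(42, 8) = 118030185; 118030185 < 134217728? YES
  n = 43: C(43, 8) = 145008513; 145008513 < 134217728? NO
  n = 44: C(44, 8) = 177232627; 177232627 < 134217728? NO
The largest n with C(n, 8) < 134217728 is n = 42 (where E[X] = 118030185/134217728 ≈ 0.879393). Hence R(8, 8) > 42, i.e. R(8, 8) ≥ 43.

Largest n = 42; hence R(8, 8) > 42.


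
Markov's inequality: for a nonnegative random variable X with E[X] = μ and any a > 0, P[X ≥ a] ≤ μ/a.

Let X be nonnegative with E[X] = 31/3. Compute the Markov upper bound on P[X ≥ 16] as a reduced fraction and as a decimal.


μ = E[X] = 31/3, a = 16.
Markov: P[X ≥ 16] ≤ μ/a = (31/3)/16 = 31/48.
Numerically: ≈ 0.6458.
(Since a = 16 > μ = 10.3333, the bound 31/48 is < 1 and informative.)

P[X ≥ 16] ≤ 31/48 ≈ 0.6458.


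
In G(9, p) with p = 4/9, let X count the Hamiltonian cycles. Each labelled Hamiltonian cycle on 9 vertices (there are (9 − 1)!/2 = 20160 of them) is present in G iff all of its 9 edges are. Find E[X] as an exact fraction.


K_9 has (9 − 1)!/2 = 20160 labelled Hamiltonian cycles.
For each such Hamiltonian cycle H, let X_H = 1 if all 9 edges of H are present in G. Then P[X_H = 1] = p^{9} = (4/9)^{9} = 262144/387420489.
By linearity: E[X] = Σ_H E[X_H] = 20160 · p^{9} = 20160 · 262144/387420489 = 587202560/43046721.
Numerically: E[X] ≈ 13.6.

E[X] = 20160 · (4/9)^{9} = 587202560/43046721 ≈ 13.6.


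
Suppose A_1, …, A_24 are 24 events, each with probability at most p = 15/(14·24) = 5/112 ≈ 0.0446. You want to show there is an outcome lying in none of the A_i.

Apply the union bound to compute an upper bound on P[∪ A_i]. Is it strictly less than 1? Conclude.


Union bound: P[∪_{i=1}^{24} A_i] ≤ Σ_i P[A_i] ≤ 24·p = 24·(5/112) = 15/14.
Numerically: 15/14 ≈ 1.0714.
Is 15/14 < 1? NO.
Since the bound 15/14 is ≥ 1, the union bound is uninformative here; it does NOT by itself certify existence.

24·p = 15/14 ≈ 1.0714; existence NOT certified by the union bound.


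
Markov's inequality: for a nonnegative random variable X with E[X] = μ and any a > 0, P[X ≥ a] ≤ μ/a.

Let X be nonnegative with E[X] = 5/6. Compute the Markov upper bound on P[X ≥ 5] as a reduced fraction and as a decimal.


μ = E[X] = 5/6, a = 5.
Markov: P[X ≥ 5] ≤ μ/a = (5/6)/5 = 1/6.
Numerically: ≈ 0.16667.
(Since a = 5 > μ = 0.83333, the bound 1/6 is < 1 and informative.)

P[X ≥ 5] ≤ 1/6 ≈ 0.16667.


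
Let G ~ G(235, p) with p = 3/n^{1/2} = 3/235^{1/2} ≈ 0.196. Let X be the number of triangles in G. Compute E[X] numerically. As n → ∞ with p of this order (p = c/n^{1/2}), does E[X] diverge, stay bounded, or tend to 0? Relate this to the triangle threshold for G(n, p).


Number of potential triangles: C(235, 3) = 2135445.
Each occurs with probability p³ ≈ (0.196)³ ≈ 7.49483e-03.
By linearity: E[X] = C(235, 3)·p³ ≈ 2135445 · 7.49483e-03 ≈ 16004.804.
Since α = 1/2 < 1, p = c/n^{1/2} ≫ 1/n is above the triangle threshold p ~ 1/n. Asymptotically E[X] ~ (c³/6)·n^{3(1−α)} = (3³/6)·n^{1.5} → ∞; triangles are abundant w.h.p.

E[X] ≈ 16004.804; in regime p = Θ(1/n^{1/2}) E[X] diverges (above the triangle threshold p ~ 1/n).


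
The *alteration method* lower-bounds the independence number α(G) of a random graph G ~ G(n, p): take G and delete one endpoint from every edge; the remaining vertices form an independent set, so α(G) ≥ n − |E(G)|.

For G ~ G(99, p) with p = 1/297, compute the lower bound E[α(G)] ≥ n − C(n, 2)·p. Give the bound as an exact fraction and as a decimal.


E[|E(G)|] = C(99, 2)·p = 4851 · (1/297) = 49/3.
E[α(G)] ≥ n − E[|E(G)|] = 99 − 49/3 = 248/3.
Numerically: ≈ 82.66667.
(This is only a lower bound; the true E[α(G)] may be larger.)

E[α(G)] ≥ 248/3 ≈ 82.66667.


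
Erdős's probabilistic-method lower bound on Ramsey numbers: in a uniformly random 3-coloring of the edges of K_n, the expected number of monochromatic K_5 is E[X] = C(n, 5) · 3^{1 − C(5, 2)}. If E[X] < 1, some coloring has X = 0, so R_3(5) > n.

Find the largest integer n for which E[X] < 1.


We need C(n, 5) · 3^{1 − 10} < 1, i.e. C(n, 5) < 3^{10 − 1} = 19683.
Check values of n near the boundary:
  n = 15: C(15, 5) = 3003; 3003 < 19683? YES
  n = 16: C(16, 5) = 4368; 4368 < 19683? YES
  n = 17: C(17, 5) = 6188; 6188 < 19683? YES
  n = 18: C(18, 5) = 8568; 8568 < 19683? YES
  n = 19: C(19, 5) = 11628; 11628 < 19683? YES
  n = 20: C(20, 5) = 15504; 15504 < 19683? YES
  n = 21: C(21, 5) = 20349; 20349 < 19683? NO
  n = 22: C(22, 5) = 26334; 26334 < 19683? NO
The largest n with C(n, 5) < 19683 is n = 20 (where E[X] = 5168/6561 ≈ 0.7877). Hence R_3(5) > 20, i.e. R_3(5) ≥ 21.

Largest n = 20; hence R_3(5) > 20.


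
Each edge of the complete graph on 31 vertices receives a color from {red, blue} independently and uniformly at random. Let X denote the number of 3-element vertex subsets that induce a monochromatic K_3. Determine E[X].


Let X = Σ_S X_S over the C(31, 3) = 4495 subsets S of size 3, where X_S = 1 if the K_3 on S is monochromatic.
For a fixed S, the K_3 on S has C(3, 2) = 3 edges. P[all 3 edges red] = (1/2)^3, and likewise for blue, so P[monochromatic] = 2·(1/2)^3 = 2^{1 − 3} = 1/4.
By linearity: E[X] = C(31, 3) · 2^{1 − 3} = 4495 · 1/4 = 4495/4.
Numerically: E[X] ≈ 1123.750000.

E[X] = C(31,3)·2^(1−C(3,2)) = 4495/4 ≈ 1123.750000.


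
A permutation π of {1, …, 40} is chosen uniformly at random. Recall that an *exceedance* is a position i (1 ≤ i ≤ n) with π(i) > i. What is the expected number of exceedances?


Write X = Σ_{i=1}^{40} X_i, where X_i = 1_{π(i) > i}.
For each fixed i, π(i) is uniform over {1, …, 40} (marginal of a uniform permutation), so P[π(i) > i] = (n − i)/n. Summing: Σ_{i=1}^{40} (n − i)/n = (0 + 1 + … + 39)/40 = 40(40 − 1)/(2·40) = (40 − 1)/2.
Hence E[X] = Σ_{i=1}^{40} (40 − i)/40 = 39/2 ≈ 19.5000.

E[X] = 39/2 = 19.5000.


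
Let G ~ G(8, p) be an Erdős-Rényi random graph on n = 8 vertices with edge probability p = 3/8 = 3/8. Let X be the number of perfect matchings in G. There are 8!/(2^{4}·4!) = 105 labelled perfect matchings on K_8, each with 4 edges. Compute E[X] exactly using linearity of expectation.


K_8 has 8!/(2^{4}·4!) = 105 labelled perfect matchings.
For each such perfect matching H, let X_H = 1 if all 4 edges of H are present in G. Then P[X_H = 1] = p^{4} = (3/8)^{4} = 81/4096.
By linearity: E[X] = Σ_H E[X_H] = 105 · p^{4} = 105 · 81/4096 = 8505/4096.
Numerically: E[X] ≈ 2.08.

E[X] = 105 · (3/8)^{4} = 8505/4096 ≈ 2.08.


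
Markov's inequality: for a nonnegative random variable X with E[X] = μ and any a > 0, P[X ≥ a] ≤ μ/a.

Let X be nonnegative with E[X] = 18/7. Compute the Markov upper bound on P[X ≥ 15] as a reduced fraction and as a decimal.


μ = E[X] = 18/7, a = 15.
Markov: P[X ≥ 15] ≤ μ/a = (18/7)/15 = 6/35.
Numerically: ≈ 0.1714.
(Since a = 15 > μ = 2.5714, the bound 6/35 is < 1 and informative.)

P[X ≥ 15] ≤ 6/35 ≈ 0.1714.


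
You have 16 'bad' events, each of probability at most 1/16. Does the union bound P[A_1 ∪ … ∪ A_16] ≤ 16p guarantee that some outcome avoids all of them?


Union bound: P[∪_{i=1}^{16} A_i] ≤ Σ_i P[A_i] ≤ 16·p = 16·(1/16) = 1.
Numerically: 1 ≈ 1.000000.
Is 1 < 1? NO.
Since the bound 1 is ≥ 1, the union bound is uninformative here; it does NOT by itself certify existence.

16·p = 1 ≈ 1.000000; existence NOT certified by the union bound.


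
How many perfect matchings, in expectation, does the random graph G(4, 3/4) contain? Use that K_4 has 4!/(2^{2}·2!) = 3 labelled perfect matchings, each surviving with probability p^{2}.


K_4 has 4!/(2^{2}·2!) = 3 labelled perfect matchings.
For each such perfect matching H, let X_H = 1 if all 2 edges of H are present in G. Then P[X_H = 1] = p^{2} = (3/4)^{2} = 9/16.
Summing the indicators: E[X] = Σ_H E[X_H] = 3 · p^{2} = 3 · 9/16 = 27/16.
Numerically: E[X] ≈ 1.6875.

E[X] = 3 · (3/4)^{2} = 27/16 ≈ 1.6875.


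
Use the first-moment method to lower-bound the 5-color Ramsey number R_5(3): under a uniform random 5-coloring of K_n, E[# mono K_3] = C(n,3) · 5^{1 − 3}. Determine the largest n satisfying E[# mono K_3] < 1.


We need C(n, 3) · 5^{1 − 3} < 1, i.e. C(n, 3) < 5^{3 − 1} = 25.
Check values of n near the boundary:
  n = 3: C(3, 3) = 1; 1 < 25? YES
  n = 4: C(4, 3) = 4; 4 < 25? YES
  n = 5: C(5, 3) = 10; 10 < 25? YES
  n = 6: C(6, 3) = 20; 20 < 25? YES
  n = 7: C(7, 3) = 35; 35 < 25? NO
  n = 8: C(8, 3) = 56; 56 < 25? NO
The largest n with C(n, 3) < 25 is n = 6 (where E[X] = 4/5 ≈ 0.80000). Hence R_5(3) > 6, i.e. R_5(3) ≥ 7.

Largest n = 6; hence R_5(3) > 6.


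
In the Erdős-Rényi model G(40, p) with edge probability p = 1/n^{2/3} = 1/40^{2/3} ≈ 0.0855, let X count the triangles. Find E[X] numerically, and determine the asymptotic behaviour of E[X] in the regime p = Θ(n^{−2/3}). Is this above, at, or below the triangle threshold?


Number of potential triangles: C(40, 3) = 9880.
Each occurs with probability p³ ≈ (0.0855)³ ≈ 6.250000e-04.
By linearity: E[X] = C(40, 3)·p³ ≈ 9880 · 6.250000e-04 ≈ 6.1750.
Since α = 2/3 < 1, p = c/n^{2/3} ≫ 1/n is above the triangle threshold p ~ 1/n. Asymptotically E[X] ~ (c³/6)·n^{3(1−α)} = (1³/6)·n^{1} → ∞; triangles are abundant w.h.p.

E[X] ≈ 6.1750; in regime p = Θ(1/n^{2/3}) E[X] diverges (above the triangle threshold p ~ 1/n).


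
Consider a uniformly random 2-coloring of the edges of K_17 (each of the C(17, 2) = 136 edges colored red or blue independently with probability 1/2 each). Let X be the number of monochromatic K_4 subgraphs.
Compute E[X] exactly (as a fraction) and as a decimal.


Let X = Σ_S X_S over the C(17, 4) = 2380 subsets S of size 4, where X_S = 1 if the K_4 on S is monochromatic.
For a fixed S, the K_4 on S has C(4, 2) = 6 edges. P[all 6 edges red] = (1/2)^6, and likewise for blue, so P[monochromatic] = 2·(1/2)^6 = 2^{1 − 6} = 1/32.
Summing: E[X] = C(17, 4) · 2^{1 − 6} = 2380 · 1/32 = 595/8.
Numerically: E[X] ≈ 74.3750.

E[X] = C(17,4)·2^(1−C(4,2)) = 595/8 ≈ 74.3750.


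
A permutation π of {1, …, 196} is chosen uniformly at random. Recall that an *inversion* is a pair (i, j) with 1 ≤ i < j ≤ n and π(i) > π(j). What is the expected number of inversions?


Write X = Σ X_I over the C(196, 2) = 19110 pairs i < j, with X_I the indicator of one inversion.
There are 19110 indicators.
For each fixed pair i < j, the values π(i) and π(j) are two distinct elements of {1, …, 196} in uniformly random order; by symmetry P[π(i) > π(j)] = 1/2.
By linearity: E[X] = 19110 · (1/2) = C(196, 2) · (1/2) = 19110/2 = 9555 ≈ 9555.000000.

E[X] = 9555 = 9555.000000.


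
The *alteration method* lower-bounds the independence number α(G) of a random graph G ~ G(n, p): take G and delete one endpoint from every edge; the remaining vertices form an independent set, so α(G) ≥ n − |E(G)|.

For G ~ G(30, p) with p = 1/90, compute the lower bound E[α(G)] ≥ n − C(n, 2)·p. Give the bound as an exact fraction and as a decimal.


E[|E(G)|] = C(30, 2)·p = 435 · (1/90) = 29/6.
E[α(G)] ≥ n − E[|E(G)|] = 30 − 29/6 = 151/6.
Numerically: ≈ 25.166667.
(This is only a lower bound; the true E[α(G)] may be larger.)

E[α(G)] ≥ 151/6 ≈ 25.166667.


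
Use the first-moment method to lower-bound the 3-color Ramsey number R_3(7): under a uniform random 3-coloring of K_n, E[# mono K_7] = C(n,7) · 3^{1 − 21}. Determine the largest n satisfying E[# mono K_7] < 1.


We need C(n, 7) · 3^{1 − 21} < 1, i.e. C(n, 7) < 3^{21 − 1} = 3486784401.
Check values of n near the boundary:
  n = 77: C(77, 7) = 2404808340; 2404808340 < 3486784401? YES
  n = 78: C(78, 7) = 2641902120; 2641902120 < 3486784401? YES
  n = 79: C(79, 7) = 2898753715; 2898753715 < 3486784401? YES
  n = 80: C(80, 7) = 3176716400; 3176716400 < 3486784401? YES
  n = 81: C(81, 7) = 3477216600; 3477216600 < 3486784401? YES
  n = 82: C(82, 7) = 3801756816; 3801756816 < 3486784401? NO
The largest n with C(n, 7) < 3486784401 is n = 81 (where E[X] = 42928600/43046721 ≈ 0.997). Hence R_3(7) > 81, i.e. R_3(7) ≥ 82.

Largest n = 81; hence R_3(7) > 81.


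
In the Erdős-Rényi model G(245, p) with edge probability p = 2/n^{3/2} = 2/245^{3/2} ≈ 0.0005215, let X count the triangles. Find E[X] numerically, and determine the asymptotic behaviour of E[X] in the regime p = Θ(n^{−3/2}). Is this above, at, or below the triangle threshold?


Number of potential triangles: C(245, 3) = 2421090.
Each occurs with probability p³ ≈ (0.0005215)³ ≈ 1.418543e-10.
By linearity: E[X] = C(245, 3)·p³ ≈ 2421090 · 1.418543e-10 ≈ 0.0003.
Since α = 3/2 > 1, p = c/n^{3/2} = o(1/n) is below the triangle threshold p ~ 1/n. Asymptotically E[X] ~ (c³/6)·n^{3(1−α)} = (2³/6)·n^{-1.5} → 0, so by Markov's inequality G has no triangles w.h.p.

E[X] ≈ 0.0003; in regime p = Θ(1/n^{3/2}) E[X] tends to 0 (below the triangle threshold p ~ 1/n).


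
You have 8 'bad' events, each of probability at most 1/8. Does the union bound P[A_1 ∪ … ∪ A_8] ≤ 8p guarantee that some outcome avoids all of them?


Union bound: P[∪_{i=1}^{8} A_i] ≤ Σ_i P[A_i] ≤ 8·p = 8·(1/8) = 1.
Numerically: 1 ≈ 1.00000.
Is 1 < 1? NO.
Since the bound 1 is ≥ 1, the union bound is uninformative here; it does NOT by itself certify existence.

8·p = 1 ≈ 1.00000; existence NOT certified by the union bound.


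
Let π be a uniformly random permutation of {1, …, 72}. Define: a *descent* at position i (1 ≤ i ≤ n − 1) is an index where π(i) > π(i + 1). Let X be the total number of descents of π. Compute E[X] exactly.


Write X = Σ X_I over i = 1, …, 71, with X_I the indicator of one descent.
There are 71 indicators.
For each fixed i, the pair (π(i), π(i+1)) is a uniformly random ordered pair of distinct values from {1, …, 72}; by symmetry P[π(i) > π(i+1)] = 1/2.
By linearity: E[X] = 71 · (1/2) = (72 − 1) · (1/2) = 71/2 ≈ 35.50000.

E[X] = 71/2 = 35.50000.


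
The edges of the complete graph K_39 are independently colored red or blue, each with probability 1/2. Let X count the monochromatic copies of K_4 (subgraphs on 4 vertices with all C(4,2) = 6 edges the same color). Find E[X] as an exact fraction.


Let X = Σ_S X_S over the C(39, 4) = 82251 subsets S of size 4, where X_S = 1 if the K_4 on S is monochromatic.
For a fixed S, the K_4 on S has C(4, 2) = 6 edges. P[all 6 edges red] = (1/2)^6, and likewise for blue, so P[monochromatic] = 2·(1/2)^6 = 2^{1 − 6} = 1/32.
By linearity: E[X] = C(39, 4) · 2^{1 − 6} = 82251 · 1/32 = 82251/32.
Numerically: E[X] ≈ 2570.343750.

E[X] = C(39,4)·2^(1−C(4,2)) = 82251/32 ≈ 2570.343750.


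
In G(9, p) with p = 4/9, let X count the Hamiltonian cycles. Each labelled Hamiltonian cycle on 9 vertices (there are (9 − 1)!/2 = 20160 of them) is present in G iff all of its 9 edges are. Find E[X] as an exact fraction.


K_9 has (9 − 1)!/2 = 20160 labelled Hamiltonian cycles.
For each such Hamiltonian cycle H, let X_H = 1 if all 9 edges of H are present in G. Then P[X_H = 1] = p^{9} = (4/9)^{9} = 262144/387420489.
By linearity: E[X] = Σ_H E[X_H] = 20160 · p^{9} = 20160 · 262144/387420489 = 587202560/43046721.
Numerically: E[X] ≈ 13.641.

E[X] = 20160 · (4/9)^{9} = 587202560/43046721 ≈ 13.641.


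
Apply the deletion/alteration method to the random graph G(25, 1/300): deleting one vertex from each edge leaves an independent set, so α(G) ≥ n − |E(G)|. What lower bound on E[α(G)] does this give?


E[|E(G)|] = C(25, 2)·p = 300 · (1/300) = 1.
E[α(G)] ≥ n − E[|E(G)|] = 25 − 1 = 24.
Numerically: ≈ 24.000000.
(This is only a lower bound; the true E[α(G)] may be larger.)

E[α(G)] ≥ 24 ≈ 24.000000.


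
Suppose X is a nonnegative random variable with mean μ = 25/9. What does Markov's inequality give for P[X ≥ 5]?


μ = E[X] = 25/9, a = 5.
Markov: P[X ≥ 5] ≤ μ/a = (25/9)/5 = 5/9.
Numerically: ≈ 0.555556.
(Since a = 5 > μ = 2.777778, the bound 5/9 is < 1 and informative.)

P[X ≥ 5] ≤ 5/9 ≈ 0.555556.


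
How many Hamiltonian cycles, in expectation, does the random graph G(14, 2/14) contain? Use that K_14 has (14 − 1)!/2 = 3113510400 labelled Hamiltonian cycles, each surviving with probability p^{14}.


K_14 has (14 − 1)!/2 = 3113510400 labelled Hamiltonian cycles.
For each such Hamiltonian cycle H, let X_H = 1 if all 14 edges of H are present in G. Then P[X_H = 1] = p^{14} = (1/7)^{14} = 1/678223072849.
By linearity: E[X] = Σ_H E[X_H] = 3113510400 · p^{14} = 3113510400 · 1/678223072849 = 444787200/96889010407.
Numerically: E[X] ≈ 0.0045907.

E[X] = 3113510400 · (1/7)^{14} = 444787200/96889010407 ≈ 0.0045907.


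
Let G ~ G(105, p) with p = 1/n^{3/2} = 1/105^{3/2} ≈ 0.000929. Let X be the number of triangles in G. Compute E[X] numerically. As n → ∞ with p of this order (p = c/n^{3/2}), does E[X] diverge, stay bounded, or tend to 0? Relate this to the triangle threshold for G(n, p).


Number of potential triangles: C(105, 3) = 187460.
Each occurs with probability p³ ≈ (0.000929)³ ≈ 8.02875e-10.
By linearity: E[X] = C(105, 3)·p³ ≈ 187460 · 8.02875e-10 ≈ 0.000.
Since α = 3/2 > 1, p = c/n^{3/2} = o(1/n) is below the triangle threshold p ~ 1/n. Asymptotically E[X] ~ (c³/6)·n^{3(1−α)} = (1³/6)·n^{-1.5} → 0, so by Markov's inequality G has no triangles w.h.p.

E[X] ≈ 0.000; in regime p = Θ(1/n^{3/2}) E[X] tends to 0 (below the triangle threshold p ~ 1/n).


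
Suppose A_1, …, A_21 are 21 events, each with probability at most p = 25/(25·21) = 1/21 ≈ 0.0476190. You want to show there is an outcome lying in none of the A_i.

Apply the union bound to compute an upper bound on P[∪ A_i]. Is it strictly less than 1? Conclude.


Union bound: P[∪_{i=1}^{21} A_i] ≤ Σ_i P[A_i] ≤ 21·p = 21·(1/21) = 1.
Numerically: 1 ≈ 1.0000000.
Is 1 < 1? NO.
Since the bound 1 is ≥ 1, the union bound is uninformative here; it does NOT by itself certify existence.

21·p = 1 ≈ 1.0000000; existence NOT certified by the union bound.


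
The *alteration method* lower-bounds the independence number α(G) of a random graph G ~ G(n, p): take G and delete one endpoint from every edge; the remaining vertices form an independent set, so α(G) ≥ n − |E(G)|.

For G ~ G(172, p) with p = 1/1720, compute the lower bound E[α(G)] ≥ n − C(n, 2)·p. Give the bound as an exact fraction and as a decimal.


E[|E(G)|] = C(172, 2)·p = 14706 · (1/1720) = 171/20.
E[α(G)] ≥ n − E[|E(G)|] = 172 − 171/20 = 3269/20.
Numerically: ≈ 163.4500.
(This is only a lower bound; the true E[α(G)] may be larger.)

E[α(G)] ≥ 3269/20 ≈ 163.4500.


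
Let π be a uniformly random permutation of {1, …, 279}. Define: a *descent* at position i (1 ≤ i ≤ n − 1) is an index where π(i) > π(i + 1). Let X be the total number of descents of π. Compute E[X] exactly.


Write X = Σ X_I over i = 1, …, 278, with X_I the indicator of one descent.
There are 278 indicators.
For each fixed i, the pair (π(i), π(i+1)) is a uniformly random ordered pair of distinct values from {1, …, 279}; by symmetry P[π(i) > π(i+1)] = 1/2.
By linearity: E[X] = 278 · (1/2) = (279 − 1) · (1/2) = 139 ≈ 139.000.

E[X] = 139 = 139.000.


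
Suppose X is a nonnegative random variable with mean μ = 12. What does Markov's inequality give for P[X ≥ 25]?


μ = E[X] = 12, a = 25.
Markov: P[X ≥ 25] ≤ μ/a = (12)/25 = 12/25.
Numerically: ≈ 0.480.
(Since a = 25 > μ = 12.000, the bound 12/25 is < 1 and informative.)

P[X ≥ 25] ≤ 12/25 ≈ 0.480.


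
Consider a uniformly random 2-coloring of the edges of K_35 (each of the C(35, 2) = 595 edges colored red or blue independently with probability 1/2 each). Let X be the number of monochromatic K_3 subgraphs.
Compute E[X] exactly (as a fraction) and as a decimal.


Let X = Σ_S X_S over the C(35, 3) = 6545 subsets S of size 3, where X_S = 1 if the K_3 on S is monochromatic.
For a fixed S, the K_3 on S has C(3, 2) = 3 edges. P[all 3 edges red] = (1/2)^3, and likewise for blue, so P[monochromatic] = 2·(1/2)^3 = 2^{1 − 3} = 1/4.
By linearity: E[X] = C(35, 3) · 2^{1 − 3} = 6545 · 1/4 = 6545/4.
Numerically: E[X] ≈ 1636.2500.

E[X] = C(35,3)·2^(1−C(3,2)) = 6545/4 ≈ 1636.2500.


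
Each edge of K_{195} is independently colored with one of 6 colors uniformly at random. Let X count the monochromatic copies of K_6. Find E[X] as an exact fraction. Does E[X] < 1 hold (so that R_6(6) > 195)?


E[X] = C(195, 6) · 6^{1 − 15} = 70656049360 · 6^{−14} = 70656049360/78364164096.
As a reduced fraction: E[X] = 4416003085/4897760256 ≈ 0.9016372.
Is E[X] < 1? YES.
Since E[X] < 1, there exists a 6-coloring of K_{195} with no monochromatic K_6; hence R_6(6) > 195.

E[X] = 4416003085/4897760256 ≈ 0.9016372; E[X] < 1, so R_6(6) > 195.


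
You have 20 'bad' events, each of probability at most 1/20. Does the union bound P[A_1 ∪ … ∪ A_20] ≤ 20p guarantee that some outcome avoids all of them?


Union bound: P[∪_{i=1}^{20} A_i] ≤ Σ_i P[A_i] ≤ 20·p = 20·(1/20) = 1.
Numerically: 1 ≈ 1.00000.
Is 1 < 1? NO.
Since the bound 1 is ≥ 1, the union bound is uninformative here; it does NOT by itself certify existence.

20·p = 1 ≈ 1.00000; existence NOT certified by the union bound.


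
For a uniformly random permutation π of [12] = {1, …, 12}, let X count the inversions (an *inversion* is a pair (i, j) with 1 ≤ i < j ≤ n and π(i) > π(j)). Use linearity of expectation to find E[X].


Write X = Σ X_I over the C(12, 2) = 66 pairs i < j, with X_I the indicator of one inversion.
There are 66 indicators.
For each fixed pair i < j, the values π(i) and π(j) are two distinct elements of {1, …, 12} in uniformly random order; by symmetry P[π(i) > π(j)] = 1/2.
By linearity: E[X] = 66 · (1/2) = C(12, 2) · (1/2) = 66/2 = 33 ≈ 33.000000.

E[X] = 33 = 33.000000.


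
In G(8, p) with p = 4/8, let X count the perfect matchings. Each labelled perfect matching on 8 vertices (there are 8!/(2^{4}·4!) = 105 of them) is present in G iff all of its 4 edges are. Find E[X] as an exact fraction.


K_8 has 8!/(2^{4}·4!) = 105 labelled perfect matchings.
For each such perfect matching H, let X_H = 1 if all 4 edges of H are present in G. Then P[X_H = 1] = p^{4} = (1/2)^{4} = 1/16.
By linearity of expectation: E[X] = Σ_H E[X_H] = 105 · p^{4} = 105 · 1/16 = 105/16.
Numerically: E[X] ≈ 6.562.

E[X] = 105 · (1/2)^{4} = 105/16 ≈ 6.562.


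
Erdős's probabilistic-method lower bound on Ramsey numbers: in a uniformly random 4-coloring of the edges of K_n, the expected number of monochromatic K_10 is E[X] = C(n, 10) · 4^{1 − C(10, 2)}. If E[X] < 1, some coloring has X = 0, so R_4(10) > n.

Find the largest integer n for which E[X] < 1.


We need C(n, 10) · 4^{1 − 45} < 1, i.e. C(n, 10) < 4^{45 − 1} = 309485009821345068724781056.
Check values of n near the boundary:
  n = 2017: C(2017, 10) = 300324964434452596180990448; 300324964434452596180990448 < 309485009821345068724781056? YES
  n = 2018: C(2018, 10) = 301820606687612220663963508; 301820606687612220663963508 < 309485009821345068724781056? YES
  n = 2019: C(2019, 10) = 303322949179835278009229628; 303322949179835278009229628 < 309485009821345068724781056? YES
  n = 2020: C(2020, 10) = 304832018578739931133653656; 304832018578739931133653656 < 309485009821345068724781056? YES
  n = 2021: C(2021, 10) = 306347841644770462864800616; 306347841644770462864800616 < 309485009821345068724781056? YES
  n = 2022: C(2022, 10) = 307870445231474093395937796; 307870445231474093395937796 < 309485009821345068724781056? YES
  n = 2023: C(2023, 10) = 309399856285778485315440716; 309399856285778485315440716 < 309485009821345068724781056? YES
  n = 2024: C(2024, 10) = 310936101848269937576192656; 310936101848269937576192656 < 309485009821345068724781056? NO
  n = 2025: C(2025, 10) = 312479209053472269772600560; 312479209053472269772600560 < 309485009821345068724781056? NO
  n = 2026: C(2026, 10) = 314029205130126398094885285; 314029205130126398094885285 < 309485009821345068724781056? NO
The largest n with C(n, 10) < 309485009821345068724781056 is n = 2023 (where E[X] = 77349964071444621328860179/77371252455336267181195264 ≈ 1.000). Hence R_4(10) > 2023, i.e. R_4(10) ≥ 2024.

Largest n = 2023; hence R_4(10) > 2023.


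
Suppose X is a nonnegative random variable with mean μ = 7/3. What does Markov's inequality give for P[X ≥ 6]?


μ = E[X] = 7/3, a = 6.
Markov: P[X ≥ 6] ≤ μ/a = (7/3)/6 = 7/18.
Numerically: ≈ 0.38889.
(Since a = 6 > μ = 2.33333, the bound 7/18 is < 1 and informative.)

P[X ≥ 6] ≤ 7/18 ≈ 0.38889.


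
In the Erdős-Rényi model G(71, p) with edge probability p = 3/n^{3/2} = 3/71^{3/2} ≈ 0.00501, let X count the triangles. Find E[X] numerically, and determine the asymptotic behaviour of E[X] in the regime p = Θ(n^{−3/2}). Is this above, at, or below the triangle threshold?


Number of potential triangles: C(71, 3) = 57155.
Each occurs with probability p³ ≈ (0.00501)³ ≈ 1.26096e-07.
By linearity: E[X] = C(71, 3)·p³ ≈ 57155 · 1.26096e-07 ≈ 0.007.
Since α = 3/2 > 1, p = c/n^{3/2} = o(1/n) is below the triangle threshold p ~ 1/n. Asymptotically E[X] ~ (c³/6)·n^{3(1−α)} = (3³/6)·n^{-1.5} → 0, so by Markov's inequality G has no triangles w.h.p.

E[X] ≈ 0.007; in regime p = Θ(1/n^{3/2}) E[X] tends to 0 (below the triangle threshold p ~ 1/n).


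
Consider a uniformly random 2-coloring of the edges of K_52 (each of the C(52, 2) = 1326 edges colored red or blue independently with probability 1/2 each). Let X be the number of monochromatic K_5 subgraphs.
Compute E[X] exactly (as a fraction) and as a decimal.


Let X = Σ_S X_S over the C(52, 5) = 2598960 subsets S of size 5, where X_S = 1 if the K_5 on S is monochromatic.
For a fixed S, the K_5 on S has C(5, 2) = 10 edges. P[all 10 edges red] = (1/2)^10, and likewise for blue, so P[monochromatic] = 2·(1/2)^10 = 2^{1 − 10} = 1/512.
By linearity of expectation: E[X] = C(52, 5) · 2^{1 − 10} = 2598960 · 1/512 = 162435/32.
Numerically: E[X] ≈ 5076.0938.

E[X] = C(52,5)·2^(1−C(5,2)) = 162435/32 ≈ 5076.0938.


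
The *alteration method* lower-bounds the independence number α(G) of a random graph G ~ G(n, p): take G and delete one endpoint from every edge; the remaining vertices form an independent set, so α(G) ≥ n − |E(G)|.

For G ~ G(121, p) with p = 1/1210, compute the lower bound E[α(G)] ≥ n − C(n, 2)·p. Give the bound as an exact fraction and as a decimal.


E[|E(G)|] = C(121, 2)·p = 7260 · (1/1210) = 6.
E[α(G)] ≥ n − E[|E(G)|] = 121 − 6 = 115.
Numerically: ≈ 115.000.
(This is only a lower bound; the true E[α(G)] may be larger.)

E[α(G)] ≥ 115 ≈ 115.000.
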